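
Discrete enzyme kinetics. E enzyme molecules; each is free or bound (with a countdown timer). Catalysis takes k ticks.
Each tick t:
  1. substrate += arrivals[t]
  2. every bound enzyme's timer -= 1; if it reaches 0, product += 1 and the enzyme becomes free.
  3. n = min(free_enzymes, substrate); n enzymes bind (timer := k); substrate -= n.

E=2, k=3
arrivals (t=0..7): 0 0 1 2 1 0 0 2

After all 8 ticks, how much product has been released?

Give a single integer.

t=0: arr=0 -> substrate=0 bound=0 product=0
t=1: arr=0 -> substrate=0 bound=0 product=0
t=2: arr=1 -> substrate=0 bound=1 product=0
t=3: arr=2 -> substrate=1 bound=2 product=0
t=4: arr=1 -> substrate=2 bound=2 product=0
t=5: arr=0 -> substrate=1 bound=2 product=1
t=6: arr=0 -> substrate=0 bound=2 product=2
t=7: arr=2 -> substrate=2 bound=2 product=2

Answer: 2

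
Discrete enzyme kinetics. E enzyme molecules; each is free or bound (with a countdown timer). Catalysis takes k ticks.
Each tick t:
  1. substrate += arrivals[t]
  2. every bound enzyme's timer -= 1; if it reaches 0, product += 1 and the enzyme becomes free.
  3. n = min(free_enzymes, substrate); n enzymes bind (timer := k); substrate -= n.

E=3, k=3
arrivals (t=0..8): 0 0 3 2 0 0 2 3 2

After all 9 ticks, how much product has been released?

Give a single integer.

Answer: 5

Derivation:
t=0: arr=0 -> substrate=0 bound=0 product=0
t=1: arr=0 -> substrate=0 bound=0 product=0
t=2: arr=3 -> substrate=0 bound=3 product=0
t=3: arr=2 -> substrate=2 bound=3 product=0
t=4: arr=0 -> substrate=2 bound=3 product=0
t=5: arr=0 -> substrate=0 bound=2 product=3
t=6: arr=2 -> substrate=1 bound=3 product=3
t=7: arr=3 -> substrate=4 bound=3 product=3
t=8: arr=2 -> substrate=4 bound=3 product=5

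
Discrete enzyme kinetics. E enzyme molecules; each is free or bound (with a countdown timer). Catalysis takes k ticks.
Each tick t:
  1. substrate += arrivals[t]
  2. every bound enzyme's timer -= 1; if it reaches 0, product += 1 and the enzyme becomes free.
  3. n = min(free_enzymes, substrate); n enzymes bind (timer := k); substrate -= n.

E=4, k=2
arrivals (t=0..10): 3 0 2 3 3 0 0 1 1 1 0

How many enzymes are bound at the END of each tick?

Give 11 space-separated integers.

t=0: arr=3 -> substrate=0 bound=3 product=0
t=1: arr=0 -> substrate=0 bound=3 product=0
t=2: arr=2 -> substrate=0 bound=2 product=3
t=3: arr=3 -> substrate=1 bound=4 product=3
t=4: arr=3 -> substrate=2 bound=4 product=5
t=5: arr=0 -> substrate=0 bound=4 product=7
t=6: arr=0 -> substrate=0 bound=2 product=9
t=7: arr=1 -> substrate=0 bound=1 product=11
t=8: arr=1 -> substrate=0 bound=2 product=11
t=9: arr=1 -> substrate=0 bound=2 product=12
t=10: arr=0 -> substrate=0 bound=1 product=13

Answer: 3 3 2 4 4 4 2 1 2 2 1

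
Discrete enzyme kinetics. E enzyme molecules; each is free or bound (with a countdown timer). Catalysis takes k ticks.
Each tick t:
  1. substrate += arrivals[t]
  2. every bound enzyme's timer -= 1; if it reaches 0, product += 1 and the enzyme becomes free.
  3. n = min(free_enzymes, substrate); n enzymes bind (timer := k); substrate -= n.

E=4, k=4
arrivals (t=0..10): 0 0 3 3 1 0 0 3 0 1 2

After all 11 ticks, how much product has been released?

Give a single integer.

t=0: arr=0 -> substrate=0 bound=0 product=0
t=1: arr=0 -> substrate=0 bound=0 product=0
t=2: arr=3 -> substrate=0 bound=3 product=0
t=3: arr=3 -> substrate=2 bound=4 product=0
t=4: arr=1 -> substrate=3 bound=4 product=0
t=5: arr=0 -> substrate=3 bound=4 product=0
t=6: arr=0 -> substrate=0 bound=4 product=3
t=7: arr=3 -> substrate=2 bound=4 product=4
t=8: arr=0 -> substrate=2 bound=4 product=4
t=9: arr=1 -> substrate=3 bound=4 product=4
t=10: arr=2 -> substrate=2 bound=4 product=7

Answer: 7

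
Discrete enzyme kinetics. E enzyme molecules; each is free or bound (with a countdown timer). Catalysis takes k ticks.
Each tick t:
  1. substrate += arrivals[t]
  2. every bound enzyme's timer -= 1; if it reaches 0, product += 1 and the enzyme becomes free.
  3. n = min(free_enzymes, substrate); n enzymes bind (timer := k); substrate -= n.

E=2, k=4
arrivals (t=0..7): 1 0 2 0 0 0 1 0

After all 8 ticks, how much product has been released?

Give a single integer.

t=0: arr=1 -> substrate=0 bound=1 product=0
t=1: arr=0 -> substrate=0 bound=1 product=0
t=2: arr=2 -> substrate=1 bound=2 product=0
t=3: arr=0 -> substrate=1 bound=2 product=0
t=4: arr=0 -> substrate=0 bound=2 product=1
t=5: arr=0 -> substrate=0 bound=2 product=1
t=6: arr=1 -> substrate=0 bound=2 product=2
t=7: arr=0 -> substrate=0 bound=2 product=2

Answer: 2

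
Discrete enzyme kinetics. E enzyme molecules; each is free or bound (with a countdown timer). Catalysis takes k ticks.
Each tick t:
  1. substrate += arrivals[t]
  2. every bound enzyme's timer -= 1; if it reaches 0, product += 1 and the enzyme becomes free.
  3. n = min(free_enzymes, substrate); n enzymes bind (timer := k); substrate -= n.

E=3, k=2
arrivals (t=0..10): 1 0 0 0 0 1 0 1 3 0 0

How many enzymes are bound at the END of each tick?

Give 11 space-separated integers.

t=0: arr=1 -> substrate=0 bound=1 product=0
t=1: arr=0 -> substrate=0 bound=1 product=0
t=2: arr=0 -> substrate=0 bound=0 product=1
t=3: arr=0 -> substrate=0 bound=0 product=1
t=4: arr=0 -> substrate=0 bound=0 product=1
t=5: arr=1 -> substrate=0 bound=1 product=1
t=6: arr=0 -> substrate=0 bound=1 product=1
t=7: arr=1 -> substrate=0 bound=1 product=2
t=8: arr=3 -> substrate=1 bound=3 product=2
t=9: arr=0 -> substrate=0 bound=3 product=3
t=10: arr=0 -> substrate=0 bound=1 product=5

Answer: 1 1 0 0 0 1 1 1 3 3 1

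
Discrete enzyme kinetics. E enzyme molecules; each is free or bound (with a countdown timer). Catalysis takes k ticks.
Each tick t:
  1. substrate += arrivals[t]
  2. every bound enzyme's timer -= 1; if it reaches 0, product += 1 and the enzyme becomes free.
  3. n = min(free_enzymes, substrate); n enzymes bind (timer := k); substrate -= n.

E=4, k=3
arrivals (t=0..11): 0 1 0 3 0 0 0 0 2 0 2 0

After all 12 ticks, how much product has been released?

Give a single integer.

Answer: 6

Derivation:
t=0: arr=0 -> substrate=0 bound=0 product=0
t=1: arr=1 -> substrate=0 bound=1 product=0
t=2: arr=0 -> substrate=0 bound=1 product=0
t=3: arr=3 -> substrate=0 bound=4 product=0
t=4: arr=0 -> substrate=0 bound=3 product=1
t=5: arr=0 -> substrate=0 bound=3 product=1
t=6: arr=0 -> substrate=0 bound=0 product=4
t=7: arr=0 -> substrate=0 bound=0 product=4
t=8: arr=2 -> substrate=0 bound=2 product=4
t=9: arr=0 -> substrate=0 bound=2 product=4
t=10: arr=2 -> substrate=0 bound=4 product=4
t=11: arr=0 -> substrate=0 bound=2 product=6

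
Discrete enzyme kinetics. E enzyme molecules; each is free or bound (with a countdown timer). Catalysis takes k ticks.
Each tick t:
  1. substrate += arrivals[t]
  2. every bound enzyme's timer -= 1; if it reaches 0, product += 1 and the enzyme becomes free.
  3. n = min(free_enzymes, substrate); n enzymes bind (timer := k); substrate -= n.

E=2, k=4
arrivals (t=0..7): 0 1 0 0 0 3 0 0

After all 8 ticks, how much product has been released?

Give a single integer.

t=0: arr=0 -> substrate=0 bound=0 product=0
t=1: arr=1 -> substrate=0 bound=1 product=0
t=2: arr=0 -> substrate=0 bound=1 product=0
t=3: arr=0 -> substrate=0 bound=1 product=0
t=4: arr=0 -> substrate=0 bound=1 product=0
t=5: arr=3 -> substrate=1 bound=2 product=1
t=6: arr=0 -> substrate=1 bound=2 product=1
t=7: arr=0 -> substrate=1 bound=2 product=1

Answer: 1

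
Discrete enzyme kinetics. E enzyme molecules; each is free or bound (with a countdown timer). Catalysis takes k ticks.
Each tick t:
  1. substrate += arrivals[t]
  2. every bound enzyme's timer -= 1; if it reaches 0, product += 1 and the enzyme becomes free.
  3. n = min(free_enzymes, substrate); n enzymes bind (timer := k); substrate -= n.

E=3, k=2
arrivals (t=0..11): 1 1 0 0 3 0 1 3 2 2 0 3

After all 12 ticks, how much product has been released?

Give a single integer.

Answer: 11

Derivation:
t=0: arr=1 -> substrate=0 bound=1 product=0
t=1: arr=1 -> substrate=0 bound=2 product=0
t=2: arr=0 -> substrate=0 bound=1 product=1
t=3: arr=0 -> substrate=0 bound=0 product=2
t=4: arr=3 -> substrate=0 bound=3 product=2
t=5: arr=0 -> substrate=0 bound=3 product=2
t=6: arr=1 -> substrate=0 bound=1 product=5
t=7: arr=3 -> substrate=1 bound=3 product=5
t=8: arr=2 -> substrate=2 bound=3 product=6
t=9: arr=2 -> substrate=2 bound=3 product=8
t=10: arr=0 -> substrate=1 bound=3 product=9
t=11: arr=3 -> substrate=2 bound=3 product=11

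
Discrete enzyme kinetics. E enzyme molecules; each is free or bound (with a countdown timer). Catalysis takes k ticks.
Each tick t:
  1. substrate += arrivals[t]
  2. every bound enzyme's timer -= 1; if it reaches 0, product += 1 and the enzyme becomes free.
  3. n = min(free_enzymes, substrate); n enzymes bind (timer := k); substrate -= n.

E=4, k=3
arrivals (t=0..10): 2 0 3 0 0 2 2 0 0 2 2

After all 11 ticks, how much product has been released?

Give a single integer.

Answer: 9

Derivation:
t=0: arr=2 -> substrate=0 bound=2 product=0
t=1: arr=0 -> substrate=0 bound=2 product=0
t=2: arr=3 -> substrate=1 bound=4 product=0
t=3: arr=0 -> substrate=0 bound=3 product=2
t=4: arr=0 -> substrate=0 bound=3 product=2
t=5: arr=2 -> substrate=0 bound=3 product=4
t=6: arr=2 -> substrate=0 bound=4 product=5
t=7: arr=0 -> substrate=0 bound=4 product=5
t=8: arr=0 -> substrate=0 bound=2 product=7
t=9: arr=2 -> substrate=0 bound=2 product=9
t=10: arr=2 -> substrate=0 bound=4 product=9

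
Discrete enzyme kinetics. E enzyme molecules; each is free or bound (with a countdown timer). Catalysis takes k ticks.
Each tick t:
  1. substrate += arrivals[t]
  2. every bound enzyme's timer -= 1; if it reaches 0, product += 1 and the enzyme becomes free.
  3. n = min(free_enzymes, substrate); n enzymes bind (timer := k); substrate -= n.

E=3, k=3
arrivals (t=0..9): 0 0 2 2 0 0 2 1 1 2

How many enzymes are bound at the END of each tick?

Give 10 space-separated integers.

Answer: 0 0 2 3 3 2 3 3 3 3

Derivation:
t=0: arr=0 -> substrate=0 bound=0 product=0
t=1: arr=0 -> substrate=0 bound=0 product=0
t=2: arr=2 -> substrate=0 bound=2 product=0
t=3: arr=2 -> substrate=1 bound=3 product=0
t=4: arr=0 -> substrate=1 bound=3 product=0
t=5: arr=0 -> substrate=0 bound=2 product=2
t=6: arr=2 -> substrate=0 bound=3 product=3
t=7: arr=1 -> substrate=1 bound=3 product=3
t=8: arr=1 -> substrate=1 bound=3 product=4
t=9: arr=2 -> substrate=1 bound=3 product=6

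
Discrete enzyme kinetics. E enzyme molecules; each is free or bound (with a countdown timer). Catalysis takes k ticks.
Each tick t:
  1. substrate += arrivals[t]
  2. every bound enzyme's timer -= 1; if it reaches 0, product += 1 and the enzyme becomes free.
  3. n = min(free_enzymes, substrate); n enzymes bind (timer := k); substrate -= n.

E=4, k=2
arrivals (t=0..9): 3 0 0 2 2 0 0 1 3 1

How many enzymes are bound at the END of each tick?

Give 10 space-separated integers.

t=0: arr=3 -> substrate=0 bound=3 product=0
t=1: arr=0 -> substrate=0 bound=3 product=0
t=2: arr=0 -> substrate=0 bound=0 product=3
t=3: arr=2 -> substrate=0 bound=2 product=3
t=4: arr=2 -> substrate=0 bound=4 product=3
t=5: arr=0 -> substrate=0 bound=2 product=5
t=6: arr=0 -> substrate=0 bound=0 product=7
t=7: arr=1 -> substrate=0 bound=1 product=7
t=8: arr=3 -> substrate=0 bound=4 product=7
t=9: arr=1 -> substrate=0 bound=4 product=8

Answer: 3 3 0 2 4 2 0 1 4 4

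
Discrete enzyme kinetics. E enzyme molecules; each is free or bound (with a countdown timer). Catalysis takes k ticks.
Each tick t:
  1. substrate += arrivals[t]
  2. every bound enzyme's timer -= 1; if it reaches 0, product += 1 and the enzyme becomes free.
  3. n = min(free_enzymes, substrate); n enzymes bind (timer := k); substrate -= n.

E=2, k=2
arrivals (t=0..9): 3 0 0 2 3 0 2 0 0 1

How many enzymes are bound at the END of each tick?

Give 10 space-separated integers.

t=0: arr=3 -> substrate=1 bound=2 product=0
t=1: arr=0 -> substrate=1 bound=2 product=0
t=2: arr=0 -> substrate=0 bound=1 product=2
t=3: arr=2 -> substrate=1 bound=2 product=2
t=4: arr=3 -> substrate=3 bound=2 product=3
t=5: arr=0 -> substrate=2 bound=2 product=4
t=6: arr=2 -> substrate=3 bound=2 product=5
t=7: arr=0 -> substrate=2 bound=2 product=6
t=8: arr=0 -> substrate=1 bound=2 product=7
t=9: arr=1 -> substrate=1 bound=2 product=8

Answer: 2 2 1 2 2 2 2 2 2 2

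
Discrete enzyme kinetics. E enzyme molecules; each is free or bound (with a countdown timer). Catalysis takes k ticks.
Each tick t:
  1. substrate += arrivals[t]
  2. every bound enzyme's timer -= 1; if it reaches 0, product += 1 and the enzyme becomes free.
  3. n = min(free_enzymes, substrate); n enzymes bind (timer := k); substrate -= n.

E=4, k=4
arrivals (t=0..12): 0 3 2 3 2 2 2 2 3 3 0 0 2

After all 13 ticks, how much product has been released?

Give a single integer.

t=0: arr=0 -> substrate=0 bound=0 product=0
t=1: arr=3 -> substrate=0 bound=3 product=0
t=2: arr=2 -> substrate=1 bound=4 product=0
t=3: arr=3 -> substrate=4 bound=4 product=0
t=4: arr=2 -> substrate=6 bound=4 product=0
t=5: arr=2 -> substrate=5 bound=4 product=3
t=6: arr=2 -> substrate=6 bound=4 product=4
t=7: arr=2 -> substrate=8 bound=4 product=4
t=8: arr=3 -> substrate=11 bound=4 product=4
t=9: arr=3 -> substrate=11 bound=4 product=7
t=10: arr=0 -> substrate=10 bound=4 product=8
t=11: arr=0 -> substrate=10 bound=4 product=8
t=12: arr=2 -> substrate=12 bound=4 product=8

Answer: 8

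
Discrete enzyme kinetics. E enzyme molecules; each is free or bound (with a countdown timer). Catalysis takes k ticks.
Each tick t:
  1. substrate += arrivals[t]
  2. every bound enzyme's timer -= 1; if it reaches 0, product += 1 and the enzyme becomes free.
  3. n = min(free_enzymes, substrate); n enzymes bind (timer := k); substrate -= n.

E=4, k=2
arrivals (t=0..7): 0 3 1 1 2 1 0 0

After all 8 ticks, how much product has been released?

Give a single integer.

Answer: 8

Derivation:
t=0: arr=0 -> substrate=0 bound=0 product=0
t=1: arr=3 -> substrate=0 bound=3 product=0
t=2: arr=1 -> substrate=0 bound=4 product=0
t=3: arr=1 -> substrate=0 bound=2 product=3
t=4: arr=2 -> substrate=0 bound=3 product=4
t=5: arr=1 -> substrate=0 bound=3 product=5
t=6: arr=0 -> substrate=0 bound=1 product=7
t=7: arr=0 -> substrate=0 bound=0 product=8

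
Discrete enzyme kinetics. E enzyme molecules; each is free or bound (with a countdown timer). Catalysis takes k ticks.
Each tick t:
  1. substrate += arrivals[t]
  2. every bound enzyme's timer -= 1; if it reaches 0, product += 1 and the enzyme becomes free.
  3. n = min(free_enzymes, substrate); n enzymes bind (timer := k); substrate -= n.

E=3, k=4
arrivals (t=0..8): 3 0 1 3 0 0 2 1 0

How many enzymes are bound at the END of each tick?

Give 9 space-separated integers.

t=0: arr=3 -> substrate=0 bound=3 product=0
t=1: arr=0 -> substrate=0 bound=3 product=0
t=2: arr=1 -> substrate=1 bound=3 product=0
t=3: arr=3 -> substrate=4 bound=3 product=0
t=4: arr=0 -> substrate=1 bound=3 product=3
t=5: arr=0 -> substrate=1 bound=3 product=3
t=6: arr=2 -> substrate=3 bound=3 product=3
t=7: arr=1 -> substrate=4 bound=3 product=3
t=8: arr=0 -> substrate=1 bound=3 product=6

Answer: 3 3 3 3 3 3 3 3 3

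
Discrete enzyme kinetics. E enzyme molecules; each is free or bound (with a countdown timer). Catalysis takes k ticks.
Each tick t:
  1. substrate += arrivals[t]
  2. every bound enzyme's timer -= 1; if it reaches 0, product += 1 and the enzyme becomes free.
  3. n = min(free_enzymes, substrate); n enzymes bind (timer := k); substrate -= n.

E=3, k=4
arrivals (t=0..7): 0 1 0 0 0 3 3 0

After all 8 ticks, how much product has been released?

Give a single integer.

t=0: arr=0 -> substrate=0 bound=0 product=0
t=1: arr=1 -> substrate=0 bound=1 product=0
t=2: arr=0 -> substrate=0 bound=1 product=0
t=3: arr=0 -> substrate=0 bound=1 product=0
t=4: arr=0 -> substrate=0 bound=1 product=0
t=5: arr=3 -> substrate=0 bound=3 product=1
t=6: arr=3 -> substrate=3 bound=3 product=1
t=7: arr=0 -> substrate=3 bound=3 product=1

Answer: 1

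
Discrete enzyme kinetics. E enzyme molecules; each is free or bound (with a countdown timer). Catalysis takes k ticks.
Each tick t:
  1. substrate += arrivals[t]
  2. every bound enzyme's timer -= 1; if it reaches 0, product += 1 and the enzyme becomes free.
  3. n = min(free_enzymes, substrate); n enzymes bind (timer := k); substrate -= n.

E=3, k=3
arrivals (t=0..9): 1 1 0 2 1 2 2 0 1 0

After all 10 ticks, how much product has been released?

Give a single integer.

t=0: arr=1 -> substrate=0 bound=1 product=0
t=1: arr=1 -> substrate=0 bound=2 product=0
t=2: arr=0 -> substrate=0 bound=2 product=0
t=3: arr=2 -> substrate=0 bound=3 product=1
t=4: arr=1 -> substrate=0 bound=3 product=2
t=5: arr=2 -> substrate=2 bound=3 product=2
t=6: arr=2 -> substrate=2 bound=3 product=4
t=7: arr=0 -> substrate=1 bound=3 product=5
t=8: arr=1 -> substrate=2 bound=3 product=5
t=9: arr=0 -> substrate=0 bound=3 product=7

Answer: 7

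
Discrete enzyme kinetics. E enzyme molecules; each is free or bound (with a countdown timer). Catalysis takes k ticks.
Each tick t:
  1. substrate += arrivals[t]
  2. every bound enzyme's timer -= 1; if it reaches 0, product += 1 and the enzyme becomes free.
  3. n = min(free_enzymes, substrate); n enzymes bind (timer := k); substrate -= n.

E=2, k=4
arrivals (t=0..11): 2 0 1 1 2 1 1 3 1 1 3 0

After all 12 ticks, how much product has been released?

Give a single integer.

Answer: 4

Derivation:
t=0: arr=2 -> substrate=0 bound=2 product=0
t=1: arr=0 -> substrate=0 bound=2 product=0
t=2: arr=1 -> substrate=1 bound=2 product=0
t=3: arr=1 -> substrate=2 bound=2 product=0
t=4: arr=2 -> substrate=2 bound=2 product=2
t=5: arr=1 -> substrate=3 bound=2 product=2
t=6: arr=1 -> substrate=4 bound=2 product=2
t=7: arr=3 -> substrate=7 bound=2 product=2
t=8: arr=1 -> substrate=6 bound=2 product=4
t=9: arr=1 -> substrate=7 bound=2 product=4
t=10: arr=3 -> substrate=10 bound=2 product=4
t=11: arr=0 -> substrate=10 bound=2 product=4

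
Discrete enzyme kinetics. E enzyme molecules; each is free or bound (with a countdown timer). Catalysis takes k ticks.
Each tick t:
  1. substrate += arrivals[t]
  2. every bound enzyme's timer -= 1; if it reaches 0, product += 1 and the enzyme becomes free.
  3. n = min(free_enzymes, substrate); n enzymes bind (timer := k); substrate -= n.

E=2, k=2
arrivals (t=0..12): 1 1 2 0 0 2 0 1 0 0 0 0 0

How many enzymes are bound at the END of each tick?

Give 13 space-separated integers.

t=0: arr=1 -> substrate=0 bound=1 product=0
t=1: arr=1 -> substrate=0 bound=2 product=0
t=2: arr=2 -> substrate=1 bound=2 product=1
t=3: arr=0 -> substrate=0 bound=2 product=2
t=4: arr=0 -> substrate=0 bound=1 product=3
t=5: arr=2 -> substrate=0 bound=2 product=4
t=6: arr=0 -> substrate=0 bound=2 product=4
t=7: arr=1 -> substrate=0 bound=1 product=6
t=8: arr=0 -> substrate=0 bound=1 product=6
t=9: arr=0 -> substrate=0 bound=0 product=7
t=10: arr=0 -> substrate=0 bound=0 product=7
t=11: arr=0 -> substrate=0 bound=0 product=7
t=12: arr=0 -> substrate=0 bound=0 product=7

Answer: 1 2 2 2 1 2 2 1 1 0 0 0 0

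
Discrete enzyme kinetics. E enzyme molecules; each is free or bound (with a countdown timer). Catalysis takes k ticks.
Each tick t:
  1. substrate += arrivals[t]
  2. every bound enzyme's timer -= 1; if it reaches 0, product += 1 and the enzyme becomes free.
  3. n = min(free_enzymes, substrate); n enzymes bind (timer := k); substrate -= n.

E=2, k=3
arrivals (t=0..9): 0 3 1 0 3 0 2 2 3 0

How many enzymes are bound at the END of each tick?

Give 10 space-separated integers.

Answer: 0 2 2 2 2 2 2 2 2 2

Derivation:
t=0: arr=0 -> substrate=0 bound=0 product=0
t=1: arr=3 -> substrate=1 bound=2 product=0
t=2: arr=1 -> substrate=2 bound=2 product=0
t=3: arr=0 -> substrate=2 bound=2 product=0
t=4: arr=3 -> substrate=3 bound=2 product=2
t=5: arr=0 -> substrate=3 bound=2 product=2
t=6: arr=2 -> substrate=5 bound=2 product=2
t=7: arr=2 -> substrate=5 bound=2 product=4
t=8: arr=3 -> substrate=8 bound=2 product=4
t=9: arr=0 -> substrate=8 bound=2 product=4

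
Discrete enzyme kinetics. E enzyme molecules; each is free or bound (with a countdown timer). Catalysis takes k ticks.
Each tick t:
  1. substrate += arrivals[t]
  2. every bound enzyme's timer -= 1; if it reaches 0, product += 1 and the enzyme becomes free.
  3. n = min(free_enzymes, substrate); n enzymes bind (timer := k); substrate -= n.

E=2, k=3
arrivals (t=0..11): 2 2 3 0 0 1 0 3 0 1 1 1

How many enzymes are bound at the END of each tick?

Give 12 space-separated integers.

Answer: 2 2 2 2 2 2 2 2 2 2 2 2

Derivation:
t=0: arr=2 -> substrate=0 bound=2 product=0
t=1: arr=2 -> substrate=2 bound=2 product=0
t=2: arr=3 -> substrate=5 bound=2 product=0
t=3: arr=0 -> substrate=3 bound=2 product=2
t=4: arr=0 -> substrate=3 bound=2 product=2
t=5: arr=1 -> substrate=4 bound=2 product=2
t=6: arr=0 -> substrate=2 bound=2 product=4
t=7: arr=3 -> substrate=5 bound=2 product=4
t=8: arr=0 -> substrate=5 bound=2 product=4
t=9: arr=1 -> substrate=4 bound=2 product=6
t=10: arr=1 -> substrate=5 bound=2 product=6
t=11: arr=1 -> substrate=6 bound=2 product=6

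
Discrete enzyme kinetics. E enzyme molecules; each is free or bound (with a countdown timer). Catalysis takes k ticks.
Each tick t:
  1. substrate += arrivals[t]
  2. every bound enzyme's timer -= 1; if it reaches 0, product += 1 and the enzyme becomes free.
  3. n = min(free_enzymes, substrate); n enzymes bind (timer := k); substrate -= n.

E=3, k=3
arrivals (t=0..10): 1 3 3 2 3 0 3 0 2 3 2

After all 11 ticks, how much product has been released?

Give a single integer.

t=0: arr=1 -> substrate=0 bound=1 product=0
t=1: arr=3 -> substrate=1 bound=3 product=0
t=2: arr=3 -> substrate=4 bound=3 product=0
t=3: arr=2 -> substrate=5 bound=3 product=1
t=4: arr=3 -> substrate=6 bound=3 product=3
t=5: arr=0 -> substrate=6 bound=3 product=3
t=6: arr=3 -> substrate=8 bound=3 product=4
t=7: arr=0 -> substrate=6 bound=3 product=6
t=8: arr=2 -> substrate=8 bound=3 product=6
t=9: arr=3 -> substrate=10 bound=3 product=7
t=10: arr=2 -> substrate=10 bound=3 product=9

Answer: 9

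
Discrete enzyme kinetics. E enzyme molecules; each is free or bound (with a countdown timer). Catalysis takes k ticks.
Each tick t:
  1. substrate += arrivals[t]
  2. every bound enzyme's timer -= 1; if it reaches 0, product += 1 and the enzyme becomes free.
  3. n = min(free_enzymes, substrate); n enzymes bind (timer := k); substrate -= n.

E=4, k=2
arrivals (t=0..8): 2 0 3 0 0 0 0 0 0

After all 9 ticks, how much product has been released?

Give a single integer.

t=0: arr=2 -> substrate=0 bound=2 product=0
t=1: arr=0 -> substrate=0 bound=2 product=0
t=2: arr=3 -> substrate=0 bound=3 product=2
t=3: arr=0 -> substrate=0 bound=3 product=2
t=4: arr=0 -> substrate=0 bound=0 product=5
t=5: arr=0 -> substrate=0 bound=0 product=5
t=6: arr=0 -> substrate=0 bound=0 product=5
t=7: arr=0 -> substrate=0 bound=0 product=5
t=8: arr=0 -> substrate=0 bound=0 product=5

Answer: 5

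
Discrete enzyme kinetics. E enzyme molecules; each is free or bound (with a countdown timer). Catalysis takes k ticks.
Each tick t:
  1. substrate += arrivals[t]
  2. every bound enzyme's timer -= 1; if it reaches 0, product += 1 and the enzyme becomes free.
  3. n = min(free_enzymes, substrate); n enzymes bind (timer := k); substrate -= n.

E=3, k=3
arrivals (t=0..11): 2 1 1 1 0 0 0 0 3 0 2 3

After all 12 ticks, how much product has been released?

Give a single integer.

Answer: 8

Derivation:
t=0: arr=2 -> substrate=0 bound=2 product=0
t=1: arr=1 -> substrate=0 bound=3 product=0
t=2: arr=1 -> substrate=1 bound=3 product=0
t=3: arr=1 -> substrate=0 bound=3 product=2
t=4: arr=0 -> substrate=0 bound=2 product=3
t=5: arr=0 -> substrate=0 bound=2 product=3
t=6: arr=0 -> substrate=0 bound=0 product=5
t=7: arr=0 -> substrate=0 bound=0 product=5
t=8: arr=3 -> substrate=0 bound=3 product=5
t=9: arr=0 -> substrate=0 bound=3 product=5
t=10: arr=2 -> substrate=2 bound=3 product=5
t=11: arr=3 -> substrate=2 bound=3 product=8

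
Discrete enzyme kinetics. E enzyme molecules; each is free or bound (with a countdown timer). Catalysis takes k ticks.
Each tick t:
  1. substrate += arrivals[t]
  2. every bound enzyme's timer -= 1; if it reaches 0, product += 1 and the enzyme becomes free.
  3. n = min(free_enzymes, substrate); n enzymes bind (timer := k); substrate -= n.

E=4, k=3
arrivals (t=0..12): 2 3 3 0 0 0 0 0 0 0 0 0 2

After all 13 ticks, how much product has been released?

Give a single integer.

t=0: arr=2 -> substrate=0 bound=2 product=0
t=1: arr=3 -> substrate=1 bound=4 product=0
t=2: arr=3 -> substrate=4 bound=4 product=0
t=3: arr=0 -> substrate=2 bound=4 product=2
t=4: arr=0 -> substrate=0 bound=4 product=4
t=5: arr=0 -> substrate=0 bound=4 product=4
t=6: arr=0 -> substrate=0 bound=2 product=6
t=7: arr=0 -> substrate=0 bound=0 product=8
t=8: arr=0 -> substrate=0 bound=0 product=8
t=9: arr=0 -> substrate=0 bound=0 product=8
t=10: arr=0 -> substrate=0 bound=0 product=8
t=11: arr=0 -> substrate=0 bound=0 product=8
t=12: arr=2 -> substrate=0 bound=2 product=8

Answer: 8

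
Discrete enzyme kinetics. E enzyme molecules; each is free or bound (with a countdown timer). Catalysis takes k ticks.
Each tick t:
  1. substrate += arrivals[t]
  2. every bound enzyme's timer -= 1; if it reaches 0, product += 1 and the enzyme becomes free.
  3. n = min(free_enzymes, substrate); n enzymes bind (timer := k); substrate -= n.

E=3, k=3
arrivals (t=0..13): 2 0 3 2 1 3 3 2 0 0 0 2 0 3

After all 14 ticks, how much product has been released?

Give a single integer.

t=0: arr=2 -> substrate=0 bound=2 product=0
t=1: arr=0 -> substrate=0 bound=2 product=0
t=2: arr=3 -> substrate=2 bound=3 product=0
t=3: arr=2 -> substrate=2 bound=3 product=2
t=4: arr=1 -> substrate=3 bound=3 product=2
t=5: arr=3 -> substrate=5 bound=3 product=3
t=6: arr=3 -> substrate=6 bound=3 product=5
t=7: arr=2 -> substrate=8 bound=3 product=5
t=8: arr=0 -> substrate=7 bound=3 product=6
t=9: arr=0 -> substrate=5 bound=3 product=8
t=10: arr=0 -> substrate=5 bound=3 product=8
t=11: arr=2 -> substrate=6 bound=3 product=9
t=12: arr=0 -> substrate=4 bound=3 product=11
t=13: arr=3 -> substrate=7 bound=3 product=11

Answer: 11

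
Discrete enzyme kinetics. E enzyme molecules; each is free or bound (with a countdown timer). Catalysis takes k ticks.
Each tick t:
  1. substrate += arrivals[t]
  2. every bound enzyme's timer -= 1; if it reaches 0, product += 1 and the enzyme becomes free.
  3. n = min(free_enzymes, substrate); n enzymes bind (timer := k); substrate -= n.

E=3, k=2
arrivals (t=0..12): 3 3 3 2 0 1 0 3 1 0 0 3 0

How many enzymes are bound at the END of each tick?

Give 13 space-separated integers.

t=0: arr=3 -> substrate=0 bound=3 product=0
t=1: arr=3 -> substrate=3 bound=3 product=0
t=2: arr=3 -> substrate=3 bound=3 product=3
t=3: arr=2 -> substrate=5 bound=3 product=3
t=4: arr=0 -> substrate=2 bound=3 product=6
t=5: arr=1 -> substrate=3 bound=3 product=6
t=6: arr=0 -> substrate=0 bound=3 product=9
t=7: arr=3 -> substrate=3 bound=3 product=9
t=8: arr=1 -> substrate=1 bound=3 product=12
t=9: arr=0 -> substrate=1 bound=3 product=12
t=10: arr=0 -> substrate=0 bound=1 product=15
t=11: arr=3 -> substrate=1 bound=3 product=15
t=12: arr=0 -> substrate=0 bound=3 product=16

Answer: 3 3 3 3 3 3 3 3 3 3 1 3 3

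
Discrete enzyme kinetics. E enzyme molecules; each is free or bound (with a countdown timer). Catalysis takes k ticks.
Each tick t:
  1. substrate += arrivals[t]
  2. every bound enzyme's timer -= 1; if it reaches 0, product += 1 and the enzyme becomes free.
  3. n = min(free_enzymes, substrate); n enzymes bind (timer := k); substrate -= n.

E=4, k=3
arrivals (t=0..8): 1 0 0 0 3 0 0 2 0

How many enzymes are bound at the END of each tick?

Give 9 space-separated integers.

Answer: 1 1 1 0 3 3 3 2 2

Derivation:
t=0: arr=1 -> substrate=0 bound=1 product=0
t=1: arr=0 -> substrate=0 bound=1 product=0
t=2: arr=0 -> substrate=0 bound=1 product=0
t=3: arr=0 -> substrate=0 bound=0 product=1
t=4: arr=3 -> substrate=0 bound=3 product=1
t=5: arr=0 -> substrate=0 bound=3 product=1
t=6: arr=0 -> substrate=0 bound=3 product=1
t=7: arr=2 -> substrate=0 bound=2 product=4
t=8: arr=0 -> substrate=0 bound=2 product=4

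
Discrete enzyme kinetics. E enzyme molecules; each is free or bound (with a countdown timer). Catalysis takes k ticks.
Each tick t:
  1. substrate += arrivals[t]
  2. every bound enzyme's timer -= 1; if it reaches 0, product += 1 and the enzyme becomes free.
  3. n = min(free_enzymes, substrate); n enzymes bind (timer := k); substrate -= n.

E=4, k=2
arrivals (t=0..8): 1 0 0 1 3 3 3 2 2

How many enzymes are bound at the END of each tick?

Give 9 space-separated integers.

t=0: arr=1 -> substrate=0 bound=1 product=0
t=1: arr=0 -> substrate=0 bound=1 product=0
t=2: arr=0 -> substrate=0 bound=0 product=1
t=3: arr=1 -> substrate=0 bound=1 product=1
t=4: arr=3 -> substrate=0 bound=4 product=1
t=5: arr=3 -> substrate=2 bound=4 product=2
t=6: arr=3 -> substrate=2 bound=4 product=5
t=7: arr=2 -> substrate=3 bound=4 product=6
t=8: arr=2 -> substrate=2 bound=4 product=9

Answer: 1 1 0 1 4 4 4 4 4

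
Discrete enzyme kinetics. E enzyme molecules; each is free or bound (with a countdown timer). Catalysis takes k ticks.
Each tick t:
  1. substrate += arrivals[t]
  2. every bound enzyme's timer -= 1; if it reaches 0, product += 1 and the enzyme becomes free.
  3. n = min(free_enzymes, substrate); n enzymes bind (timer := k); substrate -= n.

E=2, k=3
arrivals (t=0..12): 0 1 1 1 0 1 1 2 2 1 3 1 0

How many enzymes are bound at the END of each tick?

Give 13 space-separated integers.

Answer: 0 1 2 2 2 2 2 2 2 2 2 2 2

Derivation:
t=0: arr=0 -> substrate=0 bound=0 product=0
t=1: arr=1 -> substrate=0 bound=1 product=0
t=2: arr=1 -> substrate=0 bound=2 product=0
t=3: arr=1 -> substrate=1 bound=2 product=0
t=4: arr=0 -> substrate=0 bound=2 product=1
t=5: arr=1 -> substrate=0 bound=2 product=2
t=6: arr=1 -> substrate=1 bound=2 product=2
t=7: arr=2 -> substrate=2 bound=2 product=3
t=8: arr=2 -> substrate=3 bound=2 product=4
t=9: arr=1 -> substrate=4 bound=2 product=4
t=10: arr=3 -> substrate=6 bound=2 product=5
t=11: arr=1 -> substrate=6 bound=2 product=6
t=12: arr=0 -> substrate=6 bound=2 product=6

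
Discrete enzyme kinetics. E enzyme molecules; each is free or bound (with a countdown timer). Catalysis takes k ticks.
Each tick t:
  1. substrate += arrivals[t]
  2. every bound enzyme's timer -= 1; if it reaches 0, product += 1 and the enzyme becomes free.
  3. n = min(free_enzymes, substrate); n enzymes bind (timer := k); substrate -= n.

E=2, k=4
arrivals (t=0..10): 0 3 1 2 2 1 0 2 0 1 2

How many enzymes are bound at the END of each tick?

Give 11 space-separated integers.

Answer: 0 2 2 2 2 2 2 2 2 2 2

Derivation:
t=0: arr=0 -> substrate=0 bound=0 product=0
t=1: arr=3 -> substrate=1 bound=2 product=0
t=2: arr=1 -> substrate=2 bound=2 product=0
t=3: arr=2 -> substrate=4 bound=2 product=0
t=4: arr=2 -> substrate=6 bound=2 product=0
t=5: arr=1 -> substrate=5 bound=2 product=2
t=6: arr=0 -> substrate=5 bound=2 product=2
t=7: arr=2 -> substrate=7 bound=2 product=2
t=8: arr=0 -> substrate=7 bound=2 product=2
t=9: arr=1 -> substrate=6 bound=2 product=4
t=10: arr=2 -> substrate=8 bound=2 product=4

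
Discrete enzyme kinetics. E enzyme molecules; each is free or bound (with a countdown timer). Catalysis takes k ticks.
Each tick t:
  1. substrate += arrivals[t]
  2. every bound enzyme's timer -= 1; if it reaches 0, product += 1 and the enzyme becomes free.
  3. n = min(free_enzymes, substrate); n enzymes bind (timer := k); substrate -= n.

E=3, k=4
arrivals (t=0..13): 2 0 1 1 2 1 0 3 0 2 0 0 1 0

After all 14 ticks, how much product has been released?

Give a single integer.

Answer: 8

Derivation:
t=0: arr=2 -> substrate=0 bound=2 product=0
t=1: arr=0 -> substrate=0 bound=2 product=0
t=2: arr=1 -> substrate=0 bound=3 product=0
t=3: arr=1 -> substrate=1 bound=3 product=0
t=4: arr=2 -> substrate=1 bound=3 product=2
t=5: arr=1 -> substrate=2 bound=3 product=2
t=6: arr=0 -> substrate=1 bound=3 product=3
t=7: arr=3 -> substrate=4 bound=3 product=3
t=8: arr=0 -> substrate=2 bound=3 product=5
t=9: arr=2 -> substrate=4 bound=3 product=5
t=10: arr=0 -> substrate=3 bound=3 product=6
t=11: arr=0 -> substrate=3 bound=3 product=6
t=12: arr=1 -> substrate=2 bound=3 product=8
t=13: arr=0 -> substrate=2 bound=3 product=8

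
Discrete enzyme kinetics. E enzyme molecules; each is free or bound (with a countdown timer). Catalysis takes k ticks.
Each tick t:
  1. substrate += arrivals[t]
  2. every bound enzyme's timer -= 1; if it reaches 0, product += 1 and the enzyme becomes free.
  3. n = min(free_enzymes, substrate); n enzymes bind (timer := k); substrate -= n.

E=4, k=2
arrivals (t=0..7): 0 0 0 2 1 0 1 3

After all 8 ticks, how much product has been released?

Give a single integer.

t=0: arr=0 -> substrate=0 bound=0 product=0
t=1: arr=0 -> substrate=0 bound=0 product=0
t=2: arr=0 -> substrate=0 bound=0 product=0
t=3: arr=2 -> substrate=0 bound=2 product=0
t=4: arr=1 -> substrate=0 bound=3 product=0
t=5: arr=0 -> substrate=0 bound=1 product=2
t=6: arr=1 -> substrate=0 bound=1 product=3
t=7: arr=3 -> substrate=0 bound=4 product=3

Answer: 3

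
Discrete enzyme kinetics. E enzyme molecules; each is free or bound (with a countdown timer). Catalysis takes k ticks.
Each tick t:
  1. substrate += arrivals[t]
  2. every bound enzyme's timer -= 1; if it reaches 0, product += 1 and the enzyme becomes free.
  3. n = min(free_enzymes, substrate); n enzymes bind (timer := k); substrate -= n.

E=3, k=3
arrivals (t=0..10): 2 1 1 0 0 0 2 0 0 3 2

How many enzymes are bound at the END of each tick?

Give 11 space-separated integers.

Answer: 2 3 3 2 1 1 2 2 2 3 3

Derivation:
t=0: arr=2 -> substrate=0 bound=2 product=0
t=1: arr=1 -> substrate=0 bound=3 product=0
t=2: arr=1 -> substrate=1 bound=3 product=0
t=3: arr=0 -> substrate=0 bound=2 product=2
t=4: arr=0 -> substrate=0 bound=1 product=3
t=5: arr=0 -> substrate=0 bound=1 product=3
t=6: arr=2 -> substrate=0 bound=2 product=4
t=7: arr=0 -> substrate=0 bound=2 product=4
t=8: arr=0 -> substrate=0 bound=2 product=4
t=9: arr=3 -> substrate=0 bound=3 product=6
t=10: arr=2 -> substrate=2 bound=3 product=6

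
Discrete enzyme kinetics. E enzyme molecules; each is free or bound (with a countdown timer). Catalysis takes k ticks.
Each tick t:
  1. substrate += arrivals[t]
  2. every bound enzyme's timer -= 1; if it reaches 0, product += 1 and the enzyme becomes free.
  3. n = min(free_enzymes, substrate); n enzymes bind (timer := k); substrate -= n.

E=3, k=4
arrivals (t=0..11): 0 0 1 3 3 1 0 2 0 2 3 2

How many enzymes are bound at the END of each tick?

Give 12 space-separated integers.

Answer: 0 0 1 3 3 3 3 3 3 3 3 3

Derivation:
t=0: arr=0 -> substrate=0 bound=0 product=0
t=1: arr=0 -> substrate=0 bound=0 product=0
t=2: arr=1 -> substrate=0 bound=1 product=0
t=3: arr=3 -> substrate=1 bound=3 product=0
t=4: arr=3 -> substrate=4 bound=3 product=0
t=5: arr=1 -> substrate=5 bound=3 product=0
t=6: arr=0 -> substrate=4 bound=3 product=1
t=7: arr=2 -> substrate=4 bound=3 product=3
t=8: arr=0 -> substrate=4 bound=3 product=3
t=9: arr=2 -> substrate=6 bound=3 product=3
t=10: arr=3 -> substrate=8 bound=3 product=4
t=11: arr=2 -> substrate=8 bound=3 product=6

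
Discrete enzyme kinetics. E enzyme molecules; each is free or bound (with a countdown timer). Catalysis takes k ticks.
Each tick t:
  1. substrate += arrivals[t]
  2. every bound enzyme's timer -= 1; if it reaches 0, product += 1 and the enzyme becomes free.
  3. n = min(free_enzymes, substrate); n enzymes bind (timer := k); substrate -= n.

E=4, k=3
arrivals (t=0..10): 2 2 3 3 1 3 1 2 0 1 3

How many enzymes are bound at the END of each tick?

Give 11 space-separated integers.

t=0: arr=2 -> substrate=0 bound=2 product=0
t=1: arr=2 -> substrate=0 bound=4 product=0
t=2: arr=3 -> substrate=3 bound=4 product=0
t=3: arr=3 -> substrate=4 bound=4 product=2
t=4: arr=1 -> substrate=3 bound=4 product=4
t=5: arr=3 -> substrate=6 bound=4 product=4
t=6: arr=1 -> substrate=5 bound=4 product=6
t=7: arr=2 -> substrate=5 bound=4 product=8
t=8: arr=0 -> substrate=5 bound=4 product=8
t=9: arr=1 -> substrate=4 bound=4 product=10
t=10: arr=3 -> substrate=5 bound=4 product=12

Answer: 2 4 4 4 4 4 4 4 4 4 4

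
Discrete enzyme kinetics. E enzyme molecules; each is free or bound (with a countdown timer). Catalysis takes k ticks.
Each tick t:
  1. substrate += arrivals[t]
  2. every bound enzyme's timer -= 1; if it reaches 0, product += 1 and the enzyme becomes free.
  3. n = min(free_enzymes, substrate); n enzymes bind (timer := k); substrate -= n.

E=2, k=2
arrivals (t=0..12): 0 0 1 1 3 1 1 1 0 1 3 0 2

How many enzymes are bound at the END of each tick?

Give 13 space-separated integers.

Answer: 0 0 1 2 2 2 2 2 2 2 2 2 2

Derivation:
t=0: arr=0 -> substrate=0 bound=0 product=0
t=1: arr=0 -> substrate=0 bound=0 product=0
t=2: arr=1 -> substrate=0 bound=1 product=0
t=3: arr=1 -> substrate=0 bound=2 product=0
t=4: arr=3 -> substrate=2 bound=2 product=1
t=5: arr=1 -> substrate=2 bound=2 product=2
t=6: arr=1 -> substrate=2 bound=2 product=3
t=7: arr=1 -> substrate=2 bound=2 product=4
t=8: arr=0 -> substrate=1 bound=2 product=5
t=9: arr=1 -> substrate=1 bound=2 product=6
t=10: arr=3 -> substrate=3 bound=2 product=7
t=11: arr=0 -> substrate=2 bound=2 product=8
t=12: arr=2 -> substrate=3 bound=2 product=9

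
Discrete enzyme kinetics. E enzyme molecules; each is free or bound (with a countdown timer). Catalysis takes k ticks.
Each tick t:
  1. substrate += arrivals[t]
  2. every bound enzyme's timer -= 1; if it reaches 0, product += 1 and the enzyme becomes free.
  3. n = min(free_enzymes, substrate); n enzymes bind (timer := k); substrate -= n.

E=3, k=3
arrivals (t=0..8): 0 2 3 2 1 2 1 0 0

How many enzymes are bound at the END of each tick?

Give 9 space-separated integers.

Answer: 0 2 3 3 3 3 3 3 3

Derivation:
t=0: arr=0 -> substrate=0 bound=0 product=0
t=1: arr=2 -> substrate=0 bound=2 product=0
t=2: arr=3 -> substrate=2 bound=3 product=0
t=3: arr=2 -> substrate=4 bound=3 product=0
t=4: arr=1 -> substrate=3 bound=3 product=2
t=5: arr=2 -> substrate=4 bound=3 product=3
t=6: arr=1 -> substrate=5 bound=3 product=3
t=7: arr=0 -> substrate=3 bound=3 product=5
t=8: arr=0 -> substrate=2 bound=3 product=6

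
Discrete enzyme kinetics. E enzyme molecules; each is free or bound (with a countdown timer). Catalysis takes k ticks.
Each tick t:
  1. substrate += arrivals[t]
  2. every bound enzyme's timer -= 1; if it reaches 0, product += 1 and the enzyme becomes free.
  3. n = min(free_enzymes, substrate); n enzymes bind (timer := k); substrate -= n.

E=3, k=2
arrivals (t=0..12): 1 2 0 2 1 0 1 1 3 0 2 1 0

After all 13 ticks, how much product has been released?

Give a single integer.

Answer: 13

Derivation:
t=0: arr=1 -> substrate=0 bound=1 product=0
t=1: arr=2 -> substrate=0 bound=3 product=0
t=2: arr=0 -> substrate=0 bound=2 product=1
t=3: arr=2 -> substrate=0 bound=2 product=3
t=4: arr=1 -> substrate=0 bound=3 product=3
t=5: arr=0 -> substrate=0 bound=1 product=5
t=6: arr=1 -> substrate=0 bound=1 product=6
t=7: arr=1 -> substrate=0 bound=2 product=6
t=8: arr=3 -> substrate=1 bound=3 product=7
t=9: arr=0 -> substrate=0 bound=3 product=8
t=10: arr=2 -> substrate=0 bound=3 product=10
t=11: arr=1 -> substrate=0 bound=3 product=11
t=12: arr=0 -> substrate=0 bound=1 product=13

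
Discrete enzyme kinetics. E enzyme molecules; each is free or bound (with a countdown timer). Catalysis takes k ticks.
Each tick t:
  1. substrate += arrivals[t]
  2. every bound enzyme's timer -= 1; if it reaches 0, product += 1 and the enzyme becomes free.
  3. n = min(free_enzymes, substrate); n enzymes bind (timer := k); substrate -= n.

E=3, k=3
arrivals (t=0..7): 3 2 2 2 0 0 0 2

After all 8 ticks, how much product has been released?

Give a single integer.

t=0: arr=3 -> substrate=0 bound=3 product=0
t=1: arr=2 -> substrate=2 bound=3 product=0
t=2: arr=2 -> substrate=4 bound=3 product=0
t=3: arr=2 -> substrate=3 bound=3 product=3
t=4: arr=0 -> substrate=3 bound=3 product=3
t=5: arr=0 -> substrate=3 bound=3 product=3
t=6: arr=0 -> substrate=0 bound=3 product=6
t=7: arr=2 -> substrate=2 bound=3 product=6

Answer: 6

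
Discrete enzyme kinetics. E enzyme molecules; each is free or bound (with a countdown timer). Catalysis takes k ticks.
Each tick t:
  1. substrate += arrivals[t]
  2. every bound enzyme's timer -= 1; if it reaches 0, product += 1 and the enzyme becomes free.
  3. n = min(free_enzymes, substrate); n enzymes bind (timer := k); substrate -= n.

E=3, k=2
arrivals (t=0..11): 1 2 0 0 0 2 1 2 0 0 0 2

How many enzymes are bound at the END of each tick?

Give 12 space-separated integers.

Answer: 1 3 2 0 0 2 3 3 2 0 0 2

Derivation:
t=0: arr=1 -> substrate=0 bound=1 product=0
t=1: arr=2 -> substrate=0 bound=3 product=0
t=2: arr=0 -> substrate=0 bound=2 product=1
t=3: arr=0 -> substrate=0 bound=0 product=3
t=4: arr=0 -> substrate=0 bound=0 product=3
t=5: arr=2 -> substrate=0 bound=2 product=3
t=6: arr=1 -> substrate=0 bound=3 product=3
t=7: arr=2 -> substrate=0 bound=3 product=5
t=8: arr=0 -> substrate=0 bound=2 product=6
t=9: arr=0 -> substrate=0 bound=0 product=8
t=10: arr=0 -> substrate=0 bound=0 product=8
t=11: arr=2 -> substrate=0 bound=2 product=8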